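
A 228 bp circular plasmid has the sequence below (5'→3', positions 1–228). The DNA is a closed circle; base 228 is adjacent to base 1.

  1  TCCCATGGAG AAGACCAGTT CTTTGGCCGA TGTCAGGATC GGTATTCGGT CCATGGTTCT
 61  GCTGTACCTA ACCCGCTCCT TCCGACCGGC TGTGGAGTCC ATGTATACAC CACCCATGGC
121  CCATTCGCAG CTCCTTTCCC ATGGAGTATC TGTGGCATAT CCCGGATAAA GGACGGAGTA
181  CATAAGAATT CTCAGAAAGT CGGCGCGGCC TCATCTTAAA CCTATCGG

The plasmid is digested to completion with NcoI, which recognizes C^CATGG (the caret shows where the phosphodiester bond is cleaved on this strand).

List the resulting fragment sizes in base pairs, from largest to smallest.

NcoI sites (CCATGG) start at positions 3, 51, 114, 139.
NcoI cuts after the first base of each site, so after positions 3, 51, 114, 139.
Circular molecule, 4 cuts → 4 fragments:
  4–51 → 48 bp
  52–114 → 63 bp
  115–139 → 25 bp
  140–228 then 1–3 → 89 + 3 = 92 bp
Sorted largest to smallest: 92, 63, 48, 25 bp.

92, 63, 48, 25 bp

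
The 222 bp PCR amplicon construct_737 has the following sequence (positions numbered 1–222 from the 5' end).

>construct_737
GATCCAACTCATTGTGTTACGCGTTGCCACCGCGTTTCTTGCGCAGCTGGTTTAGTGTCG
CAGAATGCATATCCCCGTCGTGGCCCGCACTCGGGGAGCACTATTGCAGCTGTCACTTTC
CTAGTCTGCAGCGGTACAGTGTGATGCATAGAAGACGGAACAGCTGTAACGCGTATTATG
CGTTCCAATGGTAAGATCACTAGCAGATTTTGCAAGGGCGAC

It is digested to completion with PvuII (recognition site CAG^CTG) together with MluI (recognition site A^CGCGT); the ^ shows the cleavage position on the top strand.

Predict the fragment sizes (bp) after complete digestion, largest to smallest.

63, 54, 53, 27, 19, 6 bp

PvuII sites (CAGCTG) start at positions 44, 107, 161.
PvuII cuts after base 3 of each site, so after positions 46, 109, 163.
MluI sites (ACGCGT) start at positions 19, 169.
MluI cuts after the first base of each site, so after positions 19, 169.
Combined cut positions: 19, 46, 109, 163, 169.
Linear molecule, 5 cuts → 6 fragments:
  1–19 → 19 bp
  20–46 → 27 bp
  47–109 → 63 bp
  110–163 → 54 bp
  164–169 → 6 bp
  170–222 → 53 bp
Sorted largest to smallest: 63, 54, 53, 27, 19, 6 bp.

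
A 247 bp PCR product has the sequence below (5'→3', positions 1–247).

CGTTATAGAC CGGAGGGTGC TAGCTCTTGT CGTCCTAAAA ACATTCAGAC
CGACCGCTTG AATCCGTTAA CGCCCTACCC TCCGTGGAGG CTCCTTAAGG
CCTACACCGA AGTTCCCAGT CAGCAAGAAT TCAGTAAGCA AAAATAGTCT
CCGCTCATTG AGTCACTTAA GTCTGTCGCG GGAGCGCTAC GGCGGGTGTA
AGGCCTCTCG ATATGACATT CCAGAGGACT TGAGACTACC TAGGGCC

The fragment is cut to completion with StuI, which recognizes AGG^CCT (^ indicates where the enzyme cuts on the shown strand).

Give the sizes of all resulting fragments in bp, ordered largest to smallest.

103, 100, 44 bp

StuI sites (AGGCCT) start at positions 98, 201.
StuI cuts after base 3 of each site, so after positions 100, 203.
Linear molecule, 2 cuts → 3 fragments:
  1–100 → 100 bp
  101–203 → 103 bp
  204–247 → 44 bp
Sorted largest to smallest: 103, 100, 44 bp.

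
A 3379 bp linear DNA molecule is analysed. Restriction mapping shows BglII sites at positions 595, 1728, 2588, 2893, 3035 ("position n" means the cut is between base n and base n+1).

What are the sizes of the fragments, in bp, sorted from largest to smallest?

Linear molecule, 5 cuts → 6 fragments:
  595 − 0 = 595 bp
  1728 − 595 = 1133 bp
  2588 − 1728 = 860 bp
  2893 − 2588 = 305 bp
  3035 − 2893 = 142 bp
  3379 − 3035 = 344 bp
Sorted largest to smallest: 1133, 860, 595, 344, 305, 142 bp.

1133, 860, 595, 344, 305, 142 bp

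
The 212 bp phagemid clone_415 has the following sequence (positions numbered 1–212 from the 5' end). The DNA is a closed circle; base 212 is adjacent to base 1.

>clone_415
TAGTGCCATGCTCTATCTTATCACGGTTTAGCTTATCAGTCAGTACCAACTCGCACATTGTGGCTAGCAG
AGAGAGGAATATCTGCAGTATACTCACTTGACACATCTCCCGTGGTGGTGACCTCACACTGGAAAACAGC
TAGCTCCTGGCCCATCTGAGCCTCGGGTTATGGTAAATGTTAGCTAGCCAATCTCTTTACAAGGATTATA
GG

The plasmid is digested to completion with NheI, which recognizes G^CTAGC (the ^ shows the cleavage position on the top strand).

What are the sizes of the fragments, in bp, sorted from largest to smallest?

NheI sites (GCTAGC) start at positions 63, 139, 183.
NheI cuts after the first base of each site, so after positions 63, 139, 183.
Circular molecule, 3 cuts → 3 fragments:
  64–139 → 76 bp
  140–183 → 44 bp
  184–212 then 1–63 → 29 + 63 = 92 bp
Sorted largest to smallest: 92, 76, 44 bp.

92, 76, 44 bp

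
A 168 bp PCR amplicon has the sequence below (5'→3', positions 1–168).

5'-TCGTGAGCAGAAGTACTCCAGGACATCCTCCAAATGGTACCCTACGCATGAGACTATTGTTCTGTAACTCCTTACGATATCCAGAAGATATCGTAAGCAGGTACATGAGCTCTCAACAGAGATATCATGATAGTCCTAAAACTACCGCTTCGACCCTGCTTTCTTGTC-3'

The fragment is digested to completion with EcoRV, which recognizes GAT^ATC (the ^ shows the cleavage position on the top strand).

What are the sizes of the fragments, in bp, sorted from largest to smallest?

78, 45, 34, 11 bp

EcoRV sites (GATATC) start at positions 76, 87, 121.
EcoRV cuts after base 3 of each site, so after positions 78, 89, 123.
Linear molecule, 3 cuts → 4 fragments:
  1–78 → 78 bp
  79–89 → 11 bp
  90–123 → 34 bp
  124–168 → 45 bp
Sorted largest to smallest: 78, 45, 34, 11 bp.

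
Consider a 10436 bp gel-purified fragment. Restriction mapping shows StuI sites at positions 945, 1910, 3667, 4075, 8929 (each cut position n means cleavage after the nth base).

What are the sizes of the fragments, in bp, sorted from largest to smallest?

Linear molecule, 5 cuts → 6 fragments:
  945 − 0 = 945 bp
  1910 − 945 = 965 bp
  3667 − 1910 = 1757 bp
  4075 − 3667 = 408 bp
  8929 − 4075 = 4854 bp
  10436 − 8929 = 1507 bp
Sorted largest to smallest: 4854, 1757, 1507, 965, 945, 408 bp.

4854, 1757, 1507, 965, 945, 408 bp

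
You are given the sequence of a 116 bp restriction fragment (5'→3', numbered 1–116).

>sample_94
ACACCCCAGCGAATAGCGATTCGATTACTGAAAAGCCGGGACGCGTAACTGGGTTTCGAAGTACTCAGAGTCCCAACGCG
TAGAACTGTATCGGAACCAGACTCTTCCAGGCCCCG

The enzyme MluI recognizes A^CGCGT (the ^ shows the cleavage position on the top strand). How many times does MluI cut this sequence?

ACGCGT occurs starting at positions 41, 76.
MluI cuts at 2 sites.

2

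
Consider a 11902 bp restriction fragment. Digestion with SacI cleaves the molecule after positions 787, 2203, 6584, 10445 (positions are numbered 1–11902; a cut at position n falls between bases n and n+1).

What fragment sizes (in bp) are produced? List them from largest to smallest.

Linear molecule, 4 cuts → 5 fragments:
  787 − 0 = 787 bp
  2203 − 787 = 1416 bp
  6584 − 2203 = 4381 bp
  10445 − 6584 = 3861 bp
  11902 − 10445 = 1457 bp
Sorted largest to smallest: 4381, 3861, 1457, 1416, 787 bp.

4381, 3861, 1457, 1416, 787 bp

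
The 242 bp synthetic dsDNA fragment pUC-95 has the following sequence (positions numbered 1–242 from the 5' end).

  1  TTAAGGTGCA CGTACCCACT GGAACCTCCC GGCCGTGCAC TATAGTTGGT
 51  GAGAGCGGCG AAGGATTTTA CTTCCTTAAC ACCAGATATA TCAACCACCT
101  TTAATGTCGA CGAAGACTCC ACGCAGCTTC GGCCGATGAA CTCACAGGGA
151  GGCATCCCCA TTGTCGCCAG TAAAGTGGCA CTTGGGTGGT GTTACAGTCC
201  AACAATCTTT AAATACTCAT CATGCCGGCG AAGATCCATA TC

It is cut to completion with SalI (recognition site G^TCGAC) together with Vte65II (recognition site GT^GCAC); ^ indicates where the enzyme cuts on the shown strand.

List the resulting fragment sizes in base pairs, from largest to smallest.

136, 70, 29, 7 bp

The SalI site (GTCGAC) starts at position 106.
SalI cuts after the first base of each site, so after position 106.
Vte65II sites (GTGCAC) start at positions 6, 35.
Vte65II cuts after base 2 of each site, so after positions 7, 36.
Combined cut positions: 7, 36, 106.
Linear molecule, 3 cuts → 4 fragments:
  1–7 → 7 bp
  8–36 → 29 bp
  37–106 → 70 bp
  107–242 → 136 bp
Sorted largest to smallest: 136, 70, 29, 7 bp.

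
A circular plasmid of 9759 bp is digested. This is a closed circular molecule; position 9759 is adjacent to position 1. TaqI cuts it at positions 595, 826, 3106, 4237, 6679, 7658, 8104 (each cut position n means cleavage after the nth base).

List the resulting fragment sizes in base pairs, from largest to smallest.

Circular molecule, 7 cuts → 7 fragments:
  826 − 595 = 231 bp
  3106 − 826 = 2280 bp
  4237 − 3106 = 1131 bp
  6679 − 4237 = 2442 bp
  7658 − 6679 = 979 bp
  8104 − 7658 = 446 bp
  wrap: 9759 − 8104 + 595 = 2250 bp
Sorted largest to smallest: 2442, 2280, 2250, 1131, 979, 446, 231 bp.

2442, 2280, 2250, 1131, 979, 446, 231 bp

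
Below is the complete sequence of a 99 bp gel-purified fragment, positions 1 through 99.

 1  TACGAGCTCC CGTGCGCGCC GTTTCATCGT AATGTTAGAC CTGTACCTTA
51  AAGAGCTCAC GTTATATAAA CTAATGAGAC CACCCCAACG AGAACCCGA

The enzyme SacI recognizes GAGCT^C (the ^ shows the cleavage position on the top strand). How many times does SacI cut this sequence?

2

GAGCTC occurs starting at positions 4, 53.
SacI cuts at 2 sites.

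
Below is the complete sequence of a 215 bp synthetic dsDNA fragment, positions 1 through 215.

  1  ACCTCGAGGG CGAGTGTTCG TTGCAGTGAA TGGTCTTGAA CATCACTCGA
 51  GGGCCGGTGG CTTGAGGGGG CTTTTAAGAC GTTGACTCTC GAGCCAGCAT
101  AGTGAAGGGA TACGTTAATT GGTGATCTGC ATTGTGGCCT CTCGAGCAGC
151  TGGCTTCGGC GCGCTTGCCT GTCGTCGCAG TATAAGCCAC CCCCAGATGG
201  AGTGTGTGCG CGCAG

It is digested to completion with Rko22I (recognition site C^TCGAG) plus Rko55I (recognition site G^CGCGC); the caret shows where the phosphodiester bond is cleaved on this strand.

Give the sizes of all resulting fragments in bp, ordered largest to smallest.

Rko22I sites (CTCGAG) start at positions 3, 46, 88, 141.
Rko22I cuts after the first base of each site, so after positions 3, 46, 88, 141.
Rko55I sites (GCGCGC) start at positions 159, 208.
Rko55I cuts after the first base of each site, so after positions 159, 208.
Combined cut positions: 3, 46, 88, 141, 159, 208.
Linear molecule, 6 cuts → 7 fragments:
  1–3 → 3 bp
  4–46 → 43 bp
  47–88 → 42 bp
  89–141 → 53 bp
  142–159 → 18 bp
  160–208 → 49 bp
  209–215 → 7 bp
Sorted largest to smallest: 53, 49, 43, 42, 18, 7, 3 bp.

53, 49, 43, 42, 18, 7, 3 bp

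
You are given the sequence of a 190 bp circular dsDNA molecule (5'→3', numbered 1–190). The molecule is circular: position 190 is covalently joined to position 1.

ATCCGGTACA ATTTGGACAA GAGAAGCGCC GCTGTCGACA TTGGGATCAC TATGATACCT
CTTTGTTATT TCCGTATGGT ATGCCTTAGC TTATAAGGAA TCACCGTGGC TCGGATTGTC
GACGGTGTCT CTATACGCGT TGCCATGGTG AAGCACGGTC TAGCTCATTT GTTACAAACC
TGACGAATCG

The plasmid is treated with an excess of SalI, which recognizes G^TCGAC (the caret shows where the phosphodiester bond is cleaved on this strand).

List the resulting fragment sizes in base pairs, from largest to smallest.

106, 84 bp

SalI sites (GTCGAC) start at positions 34, 118.
SalI cuts after the first base of each site, so after positions 34, 118.
Circular molecule, 2 cuts → 2 fragments:
  35–118 → 84 bp
  119–190 then 1–34 → 72 + 34 = 106 bp
Sorted largest to smallest: 106, 84 bp.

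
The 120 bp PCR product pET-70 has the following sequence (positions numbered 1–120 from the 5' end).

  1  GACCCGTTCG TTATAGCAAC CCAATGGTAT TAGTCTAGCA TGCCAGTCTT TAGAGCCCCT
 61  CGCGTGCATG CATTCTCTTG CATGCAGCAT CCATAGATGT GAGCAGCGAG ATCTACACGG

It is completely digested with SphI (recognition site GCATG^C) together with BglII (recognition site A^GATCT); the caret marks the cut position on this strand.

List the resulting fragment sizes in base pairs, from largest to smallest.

SphI sites (GCATGC) start at positions 38, 66, 80.
SphI cuts after base 5 of each site (before the last base), so after positions 42, 70, 84.
The BglII site (AGATCT) starts at position 109.
BglII cuts after the first base of each site, so after position 109.
Combined cut positions: 42, 70, 84, 109.
Linear molecule, 4 cuts → 5 fragments:
  1–42 → 42 bp
  43–70 → 28 bp
  71–84 → 14 bp
  85–109 → 25 bp
  110–120 → 11 bp
Sorted largest to smallest: 42, 28, 25, 14, 11 bp.

42, 28, 25, 14, 11 bp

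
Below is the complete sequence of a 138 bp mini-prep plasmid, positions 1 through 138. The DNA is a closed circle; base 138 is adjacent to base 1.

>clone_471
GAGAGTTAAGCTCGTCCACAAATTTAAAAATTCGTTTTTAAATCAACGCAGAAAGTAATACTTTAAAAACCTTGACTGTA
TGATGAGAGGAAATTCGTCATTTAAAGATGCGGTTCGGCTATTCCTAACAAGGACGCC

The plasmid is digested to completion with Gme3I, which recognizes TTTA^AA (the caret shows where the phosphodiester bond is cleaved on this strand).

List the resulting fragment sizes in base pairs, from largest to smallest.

Gme3I sites (TTTAAA) start at positions 23, 37, 62, 101.
Gme3I cuts after base 4 of each site, so after positions 26, 40, 65, 104.
Circular molecule, 4 cuts → 4 fragments:
  27–40 → 14 bp
  41–65 → 25 bp
  66–104 → 39 bp
  105–138 then 1–26 → 34 + 26 = 60 bp
Sorted largest to smallest: 60, 39, 25, 14 bp.

60, 39, 25, 14 bp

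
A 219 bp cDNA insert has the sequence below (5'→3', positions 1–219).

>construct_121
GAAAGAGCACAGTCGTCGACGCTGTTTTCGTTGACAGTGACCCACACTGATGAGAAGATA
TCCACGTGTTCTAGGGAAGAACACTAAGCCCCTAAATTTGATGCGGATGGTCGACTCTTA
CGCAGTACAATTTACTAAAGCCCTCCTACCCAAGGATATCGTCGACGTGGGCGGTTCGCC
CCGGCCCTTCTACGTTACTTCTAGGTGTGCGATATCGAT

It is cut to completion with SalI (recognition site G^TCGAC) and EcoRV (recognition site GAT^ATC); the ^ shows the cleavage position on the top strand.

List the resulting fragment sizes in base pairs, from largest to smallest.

SalI sites (GTCGAC) start at positions 15, 110, 161.
SalI cuts after the first base of each site, so after positions 15, 110, 161.
EcoRV sites (GATATC) start at positions 57, 155, 211.
EcoRV cuts after base 3 of each site, so after positions 59, 157, 213.
Combined cut positions: 15, 59, 110, 157, 161, 213.
Linear molecule, 6 cuts → 7 fragments:
  1–15 → 15 bp
  16–59 → 44 bp
  60–110 → 51 bp
  111–157 → 47 bp
  158–161 → 4 bp
  162–213 → 52 bp
  214–219 → 6 bp
Sorted largest to smallest: 52, 51, 47, 44, 15, 6, 4 bp.

52, 51, 47, 44, 15, 6, 4 bp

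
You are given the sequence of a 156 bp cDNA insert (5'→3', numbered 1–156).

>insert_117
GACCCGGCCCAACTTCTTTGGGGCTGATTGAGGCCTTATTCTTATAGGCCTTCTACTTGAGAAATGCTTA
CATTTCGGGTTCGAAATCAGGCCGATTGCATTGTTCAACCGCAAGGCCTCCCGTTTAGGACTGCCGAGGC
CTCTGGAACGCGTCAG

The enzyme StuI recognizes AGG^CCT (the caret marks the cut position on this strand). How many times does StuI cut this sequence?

4

AGGCCT occurs starting at positions 31, 46, 114, 137.
StuI cuts at 4 sites.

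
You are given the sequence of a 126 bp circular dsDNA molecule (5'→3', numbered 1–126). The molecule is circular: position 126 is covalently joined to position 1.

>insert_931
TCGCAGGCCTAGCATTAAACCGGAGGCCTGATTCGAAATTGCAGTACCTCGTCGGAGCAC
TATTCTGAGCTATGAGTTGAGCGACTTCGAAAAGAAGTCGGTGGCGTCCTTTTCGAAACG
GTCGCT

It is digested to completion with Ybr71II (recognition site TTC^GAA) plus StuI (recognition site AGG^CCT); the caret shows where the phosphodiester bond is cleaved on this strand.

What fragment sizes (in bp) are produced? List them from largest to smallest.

Ybr71II sites (TTCGAA) start at positions 32, 86, 112.
Ybr71II cuts after base 3 of each site, so after positions 34, 88, 114.
StuI sites (AGGCCT) start at positions 5, 24.
StuI cuts after base 3 of each site, so after positions 7, 26.
Combined cut positions: 7, 26, 34, 88, 114.
Circular molecule, 5 cuts → 5 fragments:
  8–26 → 19 bp
  27–34 → 8 bp
  35–88 → 54 bp
  89–114 → 26 bp
  115–126 then 1–7 → 12 + 7 = 19 bp
Sorted largest to smallest: 54, 26, 19, 19, 8 bp.

54, 26, 19, 19, 8 bp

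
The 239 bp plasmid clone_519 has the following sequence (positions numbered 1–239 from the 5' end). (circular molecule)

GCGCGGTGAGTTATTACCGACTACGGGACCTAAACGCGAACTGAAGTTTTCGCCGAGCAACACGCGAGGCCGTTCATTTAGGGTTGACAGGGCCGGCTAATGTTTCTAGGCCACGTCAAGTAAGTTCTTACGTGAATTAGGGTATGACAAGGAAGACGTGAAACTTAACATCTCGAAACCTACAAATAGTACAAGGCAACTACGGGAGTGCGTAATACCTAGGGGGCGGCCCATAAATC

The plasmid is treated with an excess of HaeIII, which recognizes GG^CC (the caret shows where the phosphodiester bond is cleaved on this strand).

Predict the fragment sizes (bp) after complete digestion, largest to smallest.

119, 79, 23, 18 bp

HaeIII sites (GGCC) start at positions 68, 91, 109, 228.
HaeIII cuts after base 2 of each site, so after positions 69, 92, 110, 229.
Circular molecule, 4 cuts → 4 fragments:
  70–92 → 23 bp
  93–110 → 18 bp
  111–229 → 119 bp
  230–239 then 1–69 → 10 + 69 = 79 bp
Sorted largest to smallest: 119, 79, 23, 18 bp.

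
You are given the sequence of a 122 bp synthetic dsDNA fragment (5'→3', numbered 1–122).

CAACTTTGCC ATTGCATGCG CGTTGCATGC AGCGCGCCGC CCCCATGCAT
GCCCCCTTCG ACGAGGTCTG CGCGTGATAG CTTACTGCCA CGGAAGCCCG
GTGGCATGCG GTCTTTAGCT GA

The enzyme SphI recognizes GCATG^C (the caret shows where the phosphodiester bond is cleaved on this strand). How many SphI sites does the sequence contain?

GCATGC occurs starting at positions 14, 25, 47, 104.
SphI cuts at 4 sites.

4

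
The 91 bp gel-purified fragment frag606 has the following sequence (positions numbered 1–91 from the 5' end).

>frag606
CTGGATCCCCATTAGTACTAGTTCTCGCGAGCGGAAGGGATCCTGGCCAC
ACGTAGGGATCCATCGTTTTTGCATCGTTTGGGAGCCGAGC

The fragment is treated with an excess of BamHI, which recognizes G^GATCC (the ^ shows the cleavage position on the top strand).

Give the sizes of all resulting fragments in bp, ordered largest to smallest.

BamHI sites (GGATCC) start at positions 3, 38, 57.
BamHI cuts after the first base of each site, so after positions 3, 38, 57.
Linear molecule, 3 cuts → 4 fragments:
  1–3 → 3 bp
  4–38 → 35 bp
  39–57 → 19 bp
  58–91 → 34 bp
Sorted largest to smallest: 35, 34, 19, 3 bp.

35, 34, 19, 3 bp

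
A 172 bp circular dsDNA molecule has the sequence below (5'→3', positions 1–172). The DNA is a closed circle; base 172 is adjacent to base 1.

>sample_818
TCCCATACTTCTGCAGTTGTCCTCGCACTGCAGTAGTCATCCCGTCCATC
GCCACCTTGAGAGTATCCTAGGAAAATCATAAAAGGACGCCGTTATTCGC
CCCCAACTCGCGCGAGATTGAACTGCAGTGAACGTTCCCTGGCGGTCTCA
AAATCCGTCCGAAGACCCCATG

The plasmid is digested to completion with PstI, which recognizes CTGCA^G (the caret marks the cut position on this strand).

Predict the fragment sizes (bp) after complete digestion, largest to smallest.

PstI sites (CTGCAG) start at positions 11, 28, 123.
PstI cuts after base 5 of each site (before the last base), so after positions 15, 32, 127.
Circular molecule, 3 cuts → 3 fragments:
  16–32 → 17 bp
  33–127 → 95 bp
  128–172 then 1–15 → 45 + 15 = 60 bp
Sorted largest to smallest: 95, 60, 17 bp.

95, 60, 17 bp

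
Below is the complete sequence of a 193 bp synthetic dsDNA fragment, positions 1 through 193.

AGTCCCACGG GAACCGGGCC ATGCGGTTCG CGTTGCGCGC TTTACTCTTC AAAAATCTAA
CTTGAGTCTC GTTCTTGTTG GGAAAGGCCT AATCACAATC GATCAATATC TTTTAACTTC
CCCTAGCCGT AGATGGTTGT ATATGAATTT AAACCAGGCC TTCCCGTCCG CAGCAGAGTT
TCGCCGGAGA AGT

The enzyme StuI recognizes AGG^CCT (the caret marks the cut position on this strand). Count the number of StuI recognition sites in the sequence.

AGGCCT occurs starting at positions 85, 156.
StuI cuts at 2 sites.

2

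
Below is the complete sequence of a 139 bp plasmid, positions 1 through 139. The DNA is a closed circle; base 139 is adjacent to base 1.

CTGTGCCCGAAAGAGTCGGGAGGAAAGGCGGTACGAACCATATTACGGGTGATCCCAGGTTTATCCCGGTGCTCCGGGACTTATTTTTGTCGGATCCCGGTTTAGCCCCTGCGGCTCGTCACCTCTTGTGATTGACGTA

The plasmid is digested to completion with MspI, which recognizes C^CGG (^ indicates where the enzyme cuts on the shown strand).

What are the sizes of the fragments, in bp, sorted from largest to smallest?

MspI sites (CCGG) start at positions 66, 74, 97.
MspI cuts after the first base of each site, so after positions 66, 74, 97.
Circular molecule, 3 cuts → 3 fragments:
  67–74 → 8 bp
  75–97 → 23 bp
  98–139 then 1–66 → 42 + 66 = 108 bp
Sorted largest to smallest: 108, 23, 8 bp.

108, 23, 8 bp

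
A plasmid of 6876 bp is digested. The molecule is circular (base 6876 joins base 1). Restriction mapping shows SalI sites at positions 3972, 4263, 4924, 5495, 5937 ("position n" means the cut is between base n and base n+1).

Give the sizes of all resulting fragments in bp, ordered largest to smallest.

Circular molecule, 5 cuts → 5 fragments:
  4263 − 3972 = 291 bp
  4924 − 4263 = 661 bp
  5495 − 4924 = 571 bp
  5937 − 5495 = 442 bp
  wrap: 6876 − 5937 + 3972 = 4911 bp
Sorted largest to smallest: 4911, 661, 571, 442, 291 bp.

4911, 661, 571, 442, 291 bp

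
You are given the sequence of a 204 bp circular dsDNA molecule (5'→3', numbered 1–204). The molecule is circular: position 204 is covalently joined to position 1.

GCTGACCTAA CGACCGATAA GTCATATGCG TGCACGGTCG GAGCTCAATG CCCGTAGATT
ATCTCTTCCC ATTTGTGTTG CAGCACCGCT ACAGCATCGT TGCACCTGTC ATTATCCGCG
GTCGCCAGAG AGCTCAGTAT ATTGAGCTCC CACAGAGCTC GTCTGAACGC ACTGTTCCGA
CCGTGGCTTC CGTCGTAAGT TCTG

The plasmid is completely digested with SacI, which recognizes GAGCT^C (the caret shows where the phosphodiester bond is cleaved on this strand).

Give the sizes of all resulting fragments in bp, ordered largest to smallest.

SacI sites (GAGCTC) start at positions 41, 130, 144, 155.
SacI cuts after base 5 of each site (before the last base), so after positions 45, 134, 148, 159.
Circular molecule, 4 cuts → 4 fragments:
  46–134 → 89 bp
  135–148 → 14 bp
  149–159 → 11 bp
  160–204 then 1–45 → 45 + 45 = 90 bp
Sorted largest to smallest: 90, 89, 14, 11 bp.

90, 89, 14, 11 bp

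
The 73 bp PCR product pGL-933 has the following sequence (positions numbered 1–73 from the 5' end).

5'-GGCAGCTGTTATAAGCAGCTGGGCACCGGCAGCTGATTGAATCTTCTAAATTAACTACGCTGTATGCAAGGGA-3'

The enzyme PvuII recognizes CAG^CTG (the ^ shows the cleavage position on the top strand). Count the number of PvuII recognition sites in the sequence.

3

CAGCTG occurs starting at positions 3, 16, 30.
PvuII cuts at 3 sites.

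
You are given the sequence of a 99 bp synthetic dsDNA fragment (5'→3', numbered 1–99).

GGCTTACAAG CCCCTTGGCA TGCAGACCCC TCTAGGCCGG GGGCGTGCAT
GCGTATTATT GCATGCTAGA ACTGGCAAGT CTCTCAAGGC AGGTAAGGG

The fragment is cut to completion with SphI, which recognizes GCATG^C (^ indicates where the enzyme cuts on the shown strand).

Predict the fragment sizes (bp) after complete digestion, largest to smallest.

SphI sites (GCATGC) start at positions 18, 47, 61.
SphI cuts after base 5 of each site (before the last base), so after positions 22, 51, 65.
Linear molecule, 3 cuts → 4 fragments:
  1–22 → 22 bp
  23–51 → 29 bp
  52–65 → 14 bp
  66–99 → 34 bp
Sorted largest to smallest: 34, 29, 22, 14 bp.

34, 29, 22, 14 bp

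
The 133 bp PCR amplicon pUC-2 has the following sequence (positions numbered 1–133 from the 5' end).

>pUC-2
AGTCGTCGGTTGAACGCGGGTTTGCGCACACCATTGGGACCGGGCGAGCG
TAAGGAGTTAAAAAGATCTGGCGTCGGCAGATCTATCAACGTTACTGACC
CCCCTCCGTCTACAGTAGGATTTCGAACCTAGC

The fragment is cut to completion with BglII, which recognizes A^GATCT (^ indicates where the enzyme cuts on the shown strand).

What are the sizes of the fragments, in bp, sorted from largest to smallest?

BglII sites (AGATCT) start at positions 64, 79.
BglII cuts after the first base of each site, so after positions 64, 79.
Linear molecule, 2 cuts → 3 fragments:
  1–64 → 64 bp
  65–79 → 15 bp
  80–133 → 54 bp
Sorted largest to smallest: 64, 54, 15 bp.

64, 54, 15 bp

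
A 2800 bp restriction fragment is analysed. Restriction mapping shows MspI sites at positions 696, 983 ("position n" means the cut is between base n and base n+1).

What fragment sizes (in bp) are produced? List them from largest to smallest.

1817, 696, 287 bp

Linear molecule, 2 cuts → 3 fragments:
  696 − 0 = 696 bp
  983 − 696 = 287 bp
  2800 − 983 = 1817 bp
Sorted largest to smallest: 1817, 696, 287 bp.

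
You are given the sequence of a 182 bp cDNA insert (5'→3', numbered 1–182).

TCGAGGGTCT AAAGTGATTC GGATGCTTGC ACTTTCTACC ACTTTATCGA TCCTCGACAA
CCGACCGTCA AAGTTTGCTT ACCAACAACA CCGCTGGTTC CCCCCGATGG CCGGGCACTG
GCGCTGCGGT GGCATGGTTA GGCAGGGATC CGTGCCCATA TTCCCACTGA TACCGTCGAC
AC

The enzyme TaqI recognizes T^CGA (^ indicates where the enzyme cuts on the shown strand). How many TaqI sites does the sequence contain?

4

TCGA occurs starting at positions 1, 47, 54, 176.
TaqI cuts at 4 sites.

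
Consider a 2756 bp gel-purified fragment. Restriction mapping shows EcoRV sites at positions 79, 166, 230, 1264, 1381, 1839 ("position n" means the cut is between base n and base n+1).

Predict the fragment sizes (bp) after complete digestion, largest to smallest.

1034, 917, 458, 117, 87, 79, 64 bp

Linear molecule, 6 cuts → 7 fragments:
  79 − 0 = 79 bp
  166 − 79 = 87 bp
  230 − 166 = 64 bp
  1264 − 230 = 1034 bp
  1381 − 1264 = 117 bp
  1839 − 1381 = 458 bp
  2756 − 1839 = 917 bp
Sorted largest to smallest: 1034, 917, 458, 117, 87, 79, 64 bp.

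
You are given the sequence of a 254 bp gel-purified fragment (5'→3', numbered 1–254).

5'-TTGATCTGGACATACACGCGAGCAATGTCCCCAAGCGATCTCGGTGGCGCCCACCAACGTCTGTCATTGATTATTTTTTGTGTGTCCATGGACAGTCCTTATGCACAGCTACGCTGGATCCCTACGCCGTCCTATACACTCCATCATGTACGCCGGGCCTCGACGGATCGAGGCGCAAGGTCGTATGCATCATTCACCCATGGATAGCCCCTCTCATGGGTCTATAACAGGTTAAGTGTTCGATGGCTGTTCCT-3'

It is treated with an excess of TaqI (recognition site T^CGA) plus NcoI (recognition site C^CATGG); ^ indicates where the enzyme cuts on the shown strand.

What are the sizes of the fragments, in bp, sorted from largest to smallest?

86, 74, 42, 30, 14, 8 bp

TaqI sites (TCGA) start at positions 160, 168, 240.
TaqI cuts after the first base of each site, so after positions 160, 168, 240.
NcoI sites (CCATGG) start at positions 86, 198.
NcoI cuts after the first base of each site, so after positions 86, 198.
Combined cut positions: 86, 160, 168, 198, 240.
Linear molecule, 5 cuts → 6 fragments:
  1–86 → 86 bp
  87–160 → 74 bp
  161–168 → 8 bp
  169–198 → 30 bp
  199–240 → 42 bp
  241–254 → 14 bp
Sorted largest to smallest: 86, 74, 42, 30, 14, 8 bp.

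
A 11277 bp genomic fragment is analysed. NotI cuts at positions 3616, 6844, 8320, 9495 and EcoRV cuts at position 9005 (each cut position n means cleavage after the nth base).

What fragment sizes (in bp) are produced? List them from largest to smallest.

Combined cut positions (sorted): 3616, 6844, 8320, 9005, 9495.
Linear molecule, 5 cuts → 6 fragments:
  3616 − 0 = 3616 bp
  6844 − 3616 = 3228 bp
  8320 − 6844 = 1476 bp
  9005 − 8320 = 685 bp
  9495 − 9005 = 490 bp
  11277 − 9495 = 1782 bp
Sorted largest to smallest: 3616, 3228, 1782, 1476, 685, 490 bp.

3616, 3228, 1782, 1476, 685, 490 bp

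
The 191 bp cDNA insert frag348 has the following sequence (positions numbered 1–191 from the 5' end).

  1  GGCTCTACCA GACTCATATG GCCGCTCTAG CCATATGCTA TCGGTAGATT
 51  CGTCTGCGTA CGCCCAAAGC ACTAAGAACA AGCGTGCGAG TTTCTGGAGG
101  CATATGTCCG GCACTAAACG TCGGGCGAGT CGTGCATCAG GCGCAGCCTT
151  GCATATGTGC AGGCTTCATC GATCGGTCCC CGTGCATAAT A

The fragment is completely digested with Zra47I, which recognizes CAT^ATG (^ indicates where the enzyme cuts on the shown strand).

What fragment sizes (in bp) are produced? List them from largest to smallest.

69, 51, 37, 17, 17 bp

Zra47I sites (CATATG) start at positions 15, 32, 101, 152.
Zra47I cuts after base 3 of each site, so after positions 17, 34, 103, 154.
Linear molecule, 4 cuts → 5 fragments:
  1–17 → 17 bp
  18–34 → 17 bp
  35–103 → 69 bp
  104–154 → 51 bp
  155–191 → 37 bp
Sorted largest to smallest: 69, 51, 37, 17, 17 bp.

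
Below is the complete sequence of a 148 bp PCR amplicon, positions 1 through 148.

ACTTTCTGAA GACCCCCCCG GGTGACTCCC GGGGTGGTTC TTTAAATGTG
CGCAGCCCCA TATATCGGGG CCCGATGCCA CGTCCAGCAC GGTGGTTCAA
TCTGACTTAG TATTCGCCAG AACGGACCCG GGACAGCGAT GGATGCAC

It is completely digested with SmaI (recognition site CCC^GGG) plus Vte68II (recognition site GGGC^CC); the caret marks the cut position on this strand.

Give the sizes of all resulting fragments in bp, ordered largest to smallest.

58, 41, 19, 19, 11 bp

SmaI sites (CCCGGG) start at positions 17, 28, 127.
SmaI cuts after base 3 of each site, so after positions 19, 30, 129.
The Vte68II site (GGGCCC) starts at position 68.
Vte68II cuts after base 4 of each site, so after position 71.
Combined cut positions: 19, 30, 71, 129.
Linear molecule, 4 cuts → 5 fragments:
  1–19 → 19 bp
  20–30 → 11 bp
  31–71 → 41 bp
  72–129 → 58 bp
  130–148 → 19 bp
Sorted largest to smallest: 58, 41, 19, 19, 11 bp.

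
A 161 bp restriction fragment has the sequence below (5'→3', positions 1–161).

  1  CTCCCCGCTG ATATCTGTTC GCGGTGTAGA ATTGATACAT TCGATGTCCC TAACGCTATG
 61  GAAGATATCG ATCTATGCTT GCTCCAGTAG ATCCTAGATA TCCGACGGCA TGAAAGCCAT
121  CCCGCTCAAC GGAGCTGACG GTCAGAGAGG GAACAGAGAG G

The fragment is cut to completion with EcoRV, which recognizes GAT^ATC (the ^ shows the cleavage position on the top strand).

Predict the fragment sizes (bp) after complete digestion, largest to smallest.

EcoRV sites (GATATC) start at positions 10, 64, 97.
EcoRV cuts after base 3 of each site, so after positions 12, 66, 99.
Linear molecule, 3 cuts → 4 fragments:
  1–12 → 12 bp
  13–66 → 54 bp
  67–99 → 33 bp
  100–161 → 62 bp
Sorted largest to smallest: 62, 54, 33, 12 bp.

62, 54, 33, 12 bp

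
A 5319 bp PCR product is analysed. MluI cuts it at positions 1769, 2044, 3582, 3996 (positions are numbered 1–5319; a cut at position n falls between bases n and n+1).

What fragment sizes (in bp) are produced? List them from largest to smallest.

Linear molecule, 4 cuts → 5 fragments:
  1769 − 0 = 1769 bp
  2044 − 1769 = 275 bp
  3582 − 2044 = 1538 bp
  3996 − 3582 = 414 bp
  5319 − 3996 = 1323 bp
Sorted largest to smallest: 1769, 1538, 1323, 414, 275 bp.

1769, 1538, 1323, 414, 275 bp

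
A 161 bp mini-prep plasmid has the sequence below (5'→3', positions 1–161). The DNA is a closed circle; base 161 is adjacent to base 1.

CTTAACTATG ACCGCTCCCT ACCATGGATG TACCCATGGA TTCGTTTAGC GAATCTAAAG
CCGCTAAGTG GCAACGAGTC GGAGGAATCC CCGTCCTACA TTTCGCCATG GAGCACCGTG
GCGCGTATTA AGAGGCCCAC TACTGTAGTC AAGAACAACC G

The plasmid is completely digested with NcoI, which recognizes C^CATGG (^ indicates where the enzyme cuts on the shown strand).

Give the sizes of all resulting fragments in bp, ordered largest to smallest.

NcoI sites (CCATGG) start at positions 22, 34, 106.
NcoI cuts after the first base of each site, so after positions 22, 34, 106.
Circular molecule, 3 cuts → 3 fragments:
  23–34 → 12 bp
  35–106 → 72 bp
  107–161 then 1–22 → 55 + 22 = 77 bp
Sorted largest to smallest: 77, 72, 12 bp.

77, 72, 12 bp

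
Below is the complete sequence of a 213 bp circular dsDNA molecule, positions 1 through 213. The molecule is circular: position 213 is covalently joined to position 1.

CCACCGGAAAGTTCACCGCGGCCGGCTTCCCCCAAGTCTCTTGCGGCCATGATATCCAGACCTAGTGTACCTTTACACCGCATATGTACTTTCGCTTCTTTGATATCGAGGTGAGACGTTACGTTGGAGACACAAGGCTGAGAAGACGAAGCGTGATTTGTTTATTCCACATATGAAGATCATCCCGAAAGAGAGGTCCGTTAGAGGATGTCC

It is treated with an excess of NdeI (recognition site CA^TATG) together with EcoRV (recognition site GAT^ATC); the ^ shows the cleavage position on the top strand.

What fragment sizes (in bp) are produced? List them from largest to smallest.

NdeI sites (CATATG) start at positions 81, 170.
NdeI cuts after base 2 of each site, so after positions 82, 171.
EcoRV sites (GATATC) start at positions 51, 102.
EcoRV cuts after base 3 of each site, so after positions 53, 104.
Combined cut positions: 53, 82, 104, 171.
Circular molecule, 4 cuts → 4 fragments:
  54–82 → 29 bp
  83–104 → 22 bp
  105–171 → 67 bp
  172–213 then 1–53 → 42 + 53 = 95 bp
Sorted largest to smallest: 95, 67, 29, 22 bp.

95, 67, 29, 22 bp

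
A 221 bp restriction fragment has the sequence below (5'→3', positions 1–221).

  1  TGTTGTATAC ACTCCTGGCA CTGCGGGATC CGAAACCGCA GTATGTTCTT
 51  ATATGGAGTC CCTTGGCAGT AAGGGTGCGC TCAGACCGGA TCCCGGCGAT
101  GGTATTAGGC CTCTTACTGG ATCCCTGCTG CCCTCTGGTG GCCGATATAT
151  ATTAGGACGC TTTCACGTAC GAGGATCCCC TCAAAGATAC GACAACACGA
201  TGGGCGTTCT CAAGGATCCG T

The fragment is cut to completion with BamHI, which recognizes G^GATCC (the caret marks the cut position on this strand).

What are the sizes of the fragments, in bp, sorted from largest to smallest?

BamHI sites (GGATCC) start at positions 26, 88, 119, 173, 214.
BamHI cuts after the first base of each site, so after positions 26, 88, 119, 173, 214.
Linear molecule, 5 cuts → 6 fragments:
  1–26 → 26 bp
  27–88 → 62 bp
  89–119 → 31 bp
  120–173 → 54 bp
  174–214 → 41 bp
  215–221 → 7 bp
Sorted largest to smallest: 62, 54, 41, 31, 26, 7 bp.

62, 54, 41, 31, 26, 7 bp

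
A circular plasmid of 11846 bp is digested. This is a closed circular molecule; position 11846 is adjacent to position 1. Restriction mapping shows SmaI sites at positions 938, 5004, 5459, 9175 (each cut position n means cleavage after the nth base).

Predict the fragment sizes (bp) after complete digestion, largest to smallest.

4066, 3716, 3609, 455 bp

Circular molecule, 4 cuts → 4 fragments:
  5004 − 938 = 4066 bp
  5459 − 5004 = 455 bp
  9175 − 5459 = 3716 bp
  wrap: 11846 − 9175 + 938 = 3609 bp
Sorted largest to smallest: 4066, 3716, 3609, 455 bp.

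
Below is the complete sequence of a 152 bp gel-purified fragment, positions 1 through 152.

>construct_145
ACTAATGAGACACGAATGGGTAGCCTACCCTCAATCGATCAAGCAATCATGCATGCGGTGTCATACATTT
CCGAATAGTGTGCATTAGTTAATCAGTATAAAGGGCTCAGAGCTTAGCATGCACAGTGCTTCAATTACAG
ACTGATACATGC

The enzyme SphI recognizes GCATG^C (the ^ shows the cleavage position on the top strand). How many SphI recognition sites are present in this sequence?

2

GCATGC occurs starting at positions 51, 117.
SphI cuts at 2 sites.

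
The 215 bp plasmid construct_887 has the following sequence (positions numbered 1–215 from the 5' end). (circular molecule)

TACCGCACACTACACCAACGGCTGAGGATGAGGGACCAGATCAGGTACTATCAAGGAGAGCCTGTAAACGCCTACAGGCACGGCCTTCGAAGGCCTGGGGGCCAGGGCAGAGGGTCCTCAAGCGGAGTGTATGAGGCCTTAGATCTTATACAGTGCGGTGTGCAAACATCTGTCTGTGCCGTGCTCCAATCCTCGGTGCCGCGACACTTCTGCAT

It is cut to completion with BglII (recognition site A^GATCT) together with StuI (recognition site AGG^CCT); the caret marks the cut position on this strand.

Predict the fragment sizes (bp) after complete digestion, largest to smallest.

The BglII site (AGATCT) starts at position 141.
BglII cuts after the first base of each site, so after position 141.
StuI sites (AGGCCT) start at positions 91, 134.
StuI cuts after base 3 of each site, so after positions 93, 136.
Combined cut positions: 93, 136, 141.
Circular molecule, 3 cuts → 3 fragments:
  94–136 → 43 bp
  137–141 → 5 bp
  142–215 then 1–93 → 74 + 93 = 167 bp
Sorted largest to smallest: 167, 43, 5 bp.

167, 43, 5 bp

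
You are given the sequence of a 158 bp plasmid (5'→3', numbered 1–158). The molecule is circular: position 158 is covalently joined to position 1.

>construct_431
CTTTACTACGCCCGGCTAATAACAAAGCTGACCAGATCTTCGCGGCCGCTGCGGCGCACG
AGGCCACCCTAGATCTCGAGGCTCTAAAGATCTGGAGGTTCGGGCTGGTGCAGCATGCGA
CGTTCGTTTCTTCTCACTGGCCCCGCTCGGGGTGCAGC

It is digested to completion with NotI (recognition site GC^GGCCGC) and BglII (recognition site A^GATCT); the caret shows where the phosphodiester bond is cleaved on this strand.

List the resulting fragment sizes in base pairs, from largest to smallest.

104, 28, 17, 9 bp

The NotI site (GCGGCCGC) starts at position 42.
NotI cuts after base 2 of each site, so after position 43.
BglII sites (AGATCT) start at positions 34, 71, 88.
BglII cuts after the first base of each site, so after positions 34, 71, 88.
Combined cut positions: 34, 43, 71, 88.
Circular molecule, 4 cuts → 4 fragments:
  35–43 → 9 bp
  44–71 → 28 bp
  72–88 → 17 bp
  89–158 then 1–34 → 70 + 34 = 104 bp
Sorted largest to smallest: 104, 28, 17, 9 bp.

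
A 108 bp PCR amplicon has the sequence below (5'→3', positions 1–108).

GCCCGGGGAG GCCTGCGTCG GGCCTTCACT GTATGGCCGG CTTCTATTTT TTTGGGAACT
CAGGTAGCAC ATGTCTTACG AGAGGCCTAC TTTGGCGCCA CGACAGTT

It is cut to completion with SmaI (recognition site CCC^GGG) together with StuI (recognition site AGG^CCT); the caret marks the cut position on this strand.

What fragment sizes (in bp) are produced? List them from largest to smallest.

The SmaI site (CCCGGG) starts at position 2.
SmaI cuts after base 3 of each site, so after position 4.
StuI sites (AGGCCT) start at positions 9, 83.
StuI cuts after base 3 of each site, so after positions 11, 85.
Combined cut positions: 4, 11, 85.
Linear molecule, 3 cuts → 4 fragments:
  1–4 → 4 bp
  5–11 → 7 bp
  12–85 → 74 bp
  86–108 → 23 bp
Sorted largest to smallest: 74, 23, 7, 4 bp.

74, 23, 7, 4 bp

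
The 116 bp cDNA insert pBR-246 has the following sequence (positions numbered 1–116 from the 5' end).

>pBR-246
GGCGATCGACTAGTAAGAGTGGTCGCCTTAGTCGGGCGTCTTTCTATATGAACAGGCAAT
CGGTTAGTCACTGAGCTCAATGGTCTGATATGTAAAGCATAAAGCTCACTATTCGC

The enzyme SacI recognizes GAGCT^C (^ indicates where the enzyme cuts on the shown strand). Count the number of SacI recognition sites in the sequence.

1

GAGCTC occurs starting at position 73.
SacI cuts at 1 site.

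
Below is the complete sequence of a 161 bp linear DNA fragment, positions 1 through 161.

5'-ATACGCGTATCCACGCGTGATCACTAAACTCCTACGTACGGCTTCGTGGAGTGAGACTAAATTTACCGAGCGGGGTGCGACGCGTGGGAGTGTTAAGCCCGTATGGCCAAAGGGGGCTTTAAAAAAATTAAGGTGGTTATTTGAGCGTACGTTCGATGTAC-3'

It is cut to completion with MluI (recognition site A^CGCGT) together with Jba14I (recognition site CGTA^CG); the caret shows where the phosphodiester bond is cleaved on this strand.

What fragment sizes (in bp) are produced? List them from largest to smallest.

MluI sites (ACGCGT) start at positions 3, 13, 80.
MluI cuts after the first base of each site, so after positions 3, 13, 80.
Jba14I sites (CGTACG) start at positions 35, 146.
Jba14I cuts after base 4 of each site, so after positions 38, 149.
Combined cut positions: 3, 13, 38, 80, 149.
Linear molecule, 5 cuts → 6 fragments:
  1–3 → 3 bp
  4–13 → 10 bp
  14–38 → 25 bp
  39–80 → 42 bp
  81–149 → 69 bp
  150–161 → 12 bp
Sorted largest to smallest: 69, 42, 25, 12, 10, 3 bp.

69, 42, 25, 12, 10, 3 bp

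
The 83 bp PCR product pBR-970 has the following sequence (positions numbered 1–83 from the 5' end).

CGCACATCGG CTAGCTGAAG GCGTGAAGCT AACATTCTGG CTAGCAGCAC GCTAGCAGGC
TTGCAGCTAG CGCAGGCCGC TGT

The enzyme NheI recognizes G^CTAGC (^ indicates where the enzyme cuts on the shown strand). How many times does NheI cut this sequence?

GCTAGC occurs starting at positions 10, 40, 51, 66.
NheI cuts at 4 sites.

4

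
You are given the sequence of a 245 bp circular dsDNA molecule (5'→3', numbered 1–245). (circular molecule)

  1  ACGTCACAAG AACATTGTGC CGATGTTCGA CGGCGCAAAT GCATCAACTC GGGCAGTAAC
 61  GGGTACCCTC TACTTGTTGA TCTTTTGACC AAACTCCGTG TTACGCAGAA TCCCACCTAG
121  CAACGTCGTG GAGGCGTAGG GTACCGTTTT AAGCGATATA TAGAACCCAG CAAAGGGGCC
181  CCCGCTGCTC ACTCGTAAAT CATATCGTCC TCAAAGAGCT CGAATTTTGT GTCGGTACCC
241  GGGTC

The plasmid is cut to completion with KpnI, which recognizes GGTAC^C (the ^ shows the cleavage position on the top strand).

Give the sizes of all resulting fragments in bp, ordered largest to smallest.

KpnI sites (GGTACC) start at positions 62, 140, 234.
KpnI cuts after base 5 of each site (before the last base), so after positions 66, 144, 238.
Circular molecule, 3 cuts → 3 fragments:
  67–144 → 78 bp
  145–238 → 94 bp
  239–245 then 1–66 → 7 + 66 = 73 bp
Sorted largest to smallest: 94, 78, 73 bp.

94, 78, 73 bp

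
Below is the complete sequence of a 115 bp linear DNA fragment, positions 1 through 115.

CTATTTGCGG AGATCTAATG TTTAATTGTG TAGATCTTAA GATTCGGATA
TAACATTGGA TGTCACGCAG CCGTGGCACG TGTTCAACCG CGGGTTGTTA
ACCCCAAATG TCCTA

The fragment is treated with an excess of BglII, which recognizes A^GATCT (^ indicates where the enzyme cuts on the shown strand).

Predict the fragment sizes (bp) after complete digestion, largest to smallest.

BglII sites (AGATCT) start at positions 11, 32.
BglII cuts after the first base of each site, so after positions 11, 32.
Linear molecule, 2 cuts → 3 fragments:
  1–11 → 11 bp
  12–32 → 21 bp
  33–115 → 83 bp
Sorted largest to smallest: 83, 21, 11 bp.

83, 21, 11 bp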